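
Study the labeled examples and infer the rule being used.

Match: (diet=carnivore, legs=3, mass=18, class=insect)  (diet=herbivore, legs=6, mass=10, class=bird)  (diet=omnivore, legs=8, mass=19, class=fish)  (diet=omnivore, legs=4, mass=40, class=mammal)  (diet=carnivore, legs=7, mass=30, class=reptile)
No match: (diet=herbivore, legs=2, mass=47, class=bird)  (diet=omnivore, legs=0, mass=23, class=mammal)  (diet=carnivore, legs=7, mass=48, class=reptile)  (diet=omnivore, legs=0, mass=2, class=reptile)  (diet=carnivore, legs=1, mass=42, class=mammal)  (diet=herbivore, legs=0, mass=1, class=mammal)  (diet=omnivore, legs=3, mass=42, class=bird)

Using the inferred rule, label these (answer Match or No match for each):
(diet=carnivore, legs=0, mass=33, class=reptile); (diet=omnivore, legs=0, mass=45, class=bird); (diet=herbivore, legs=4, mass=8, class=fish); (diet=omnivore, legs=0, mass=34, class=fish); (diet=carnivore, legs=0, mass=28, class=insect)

The simplest hypothesis consistent with all the labels is: mass ≤ 40 AND legs ≥ 1.
(diet=carnivore, legs=0, mass=33, class=reptile) → mass = 33, legs = 0 → No match. (diet=omnivore, legs=0, mass=45, class=bird) → mass = 45, legs = 0 → No match. (diet=herbivore, legs=4, mass=8, class=fish) → mass = 8, legs = 4 → Match. (diet=omnivore, legs=0, mass=34, class=fish) → mass = 34, legs = 0 → No match. (diet=carnivore, legs=0, mass=28, class=insect) → mass = 28, legs = 0 → No match.

No match, No match, Match, No match, No match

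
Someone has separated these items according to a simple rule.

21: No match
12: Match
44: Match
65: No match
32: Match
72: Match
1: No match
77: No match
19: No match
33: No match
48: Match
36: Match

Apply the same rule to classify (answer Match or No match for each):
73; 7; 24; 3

No match, No match, Match, No match

The classifier is using: even.
73: 73 is odd, does not pass → No match. 7: 7 is odd, does not pass → No match. 24: 24 is even, passes → Match. 3: 3 is odd, does not pass → No match.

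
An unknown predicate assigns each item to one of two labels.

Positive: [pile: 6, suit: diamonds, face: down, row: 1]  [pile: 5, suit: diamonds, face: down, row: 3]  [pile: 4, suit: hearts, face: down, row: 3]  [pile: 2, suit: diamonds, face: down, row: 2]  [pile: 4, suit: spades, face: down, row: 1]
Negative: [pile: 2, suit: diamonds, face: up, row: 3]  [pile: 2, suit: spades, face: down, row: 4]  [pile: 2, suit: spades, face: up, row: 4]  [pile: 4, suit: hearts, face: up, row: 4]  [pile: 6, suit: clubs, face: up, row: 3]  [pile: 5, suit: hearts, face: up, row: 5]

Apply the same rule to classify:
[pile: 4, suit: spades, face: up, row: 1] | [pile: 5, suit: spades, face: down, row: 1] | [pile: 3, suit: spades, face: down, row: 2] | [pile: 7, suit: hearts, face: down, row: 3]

A rule that fits every label: face is down AND row ≤ 3 — true of each 'Positive' example, false of each 'Negative' one.
[pile: 4, suit: spades, face: up, row: 1]: face is up, row = 1, does not fit → Negative. [pile: 5, suit: spades, face: down, row: 1]: face is down, row = 1, matches → Positive. [pile: 3, suit: spades, face: down, row: 2]: face is down, row = 2, matches → Positive. [pile: 7, suit: hearts, face: down, row: 3]: face is down, row = 3, matches → Positive.

Negative, Positive, Positive, Positive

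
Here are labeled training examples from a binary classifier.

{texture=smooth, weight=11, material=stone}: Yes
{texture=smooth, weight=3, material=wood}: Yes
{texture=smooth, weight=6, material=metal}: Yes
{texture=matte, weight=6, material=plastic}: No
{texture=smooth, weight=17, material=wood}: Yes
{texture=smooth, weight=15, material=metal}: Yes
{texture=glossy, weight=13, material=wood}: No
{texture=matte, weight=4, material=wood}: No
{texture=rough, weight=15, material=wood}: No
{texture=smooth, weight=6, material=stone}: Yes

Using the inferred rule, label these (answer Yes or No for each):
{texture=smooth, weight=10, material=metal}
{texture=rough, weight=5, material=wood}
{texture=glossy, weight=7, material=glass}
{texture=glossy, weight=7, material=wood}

Yes, No, No, No

The common property of the 'Yes' items is: texture is smooth. No 'No' item has it.
{texture=smooth, weight=10, material=metal} → texture is smooth → Yes. {texture=rough, weight=5, material=wood} → texture is rough → No. {texture=glossy, weight=7, material=glass} → texture is glossy → No. {texture=glossy, weight=7, material=wood} → texture is glossy → No.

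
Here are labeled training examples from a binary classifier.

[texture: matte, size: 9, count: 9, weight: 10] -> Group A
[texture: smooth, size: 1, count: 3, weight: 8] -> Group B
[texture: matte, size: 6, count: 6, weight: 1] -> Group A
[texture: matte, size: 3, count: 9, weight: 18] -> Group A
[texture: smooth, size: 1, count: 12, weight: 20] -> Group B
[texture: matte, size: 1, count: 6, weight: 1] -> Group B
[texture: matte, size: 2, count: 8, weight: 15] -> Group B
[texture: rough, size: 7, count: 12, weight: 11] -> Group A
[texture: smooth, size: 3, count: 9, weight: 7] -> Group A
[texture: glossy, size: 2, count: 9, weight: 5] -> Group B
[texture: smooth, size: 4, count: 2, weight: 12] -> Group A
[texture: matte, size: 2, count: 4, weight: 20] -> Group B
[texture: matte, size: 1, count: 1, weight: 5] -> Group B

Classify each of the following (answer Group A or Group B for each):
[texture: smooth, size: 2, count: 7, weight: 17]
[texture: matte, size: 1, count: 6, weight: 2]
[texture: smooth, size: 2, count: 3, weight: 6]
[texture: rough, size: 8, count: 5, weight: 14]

Group B, Group B, Group B, Group A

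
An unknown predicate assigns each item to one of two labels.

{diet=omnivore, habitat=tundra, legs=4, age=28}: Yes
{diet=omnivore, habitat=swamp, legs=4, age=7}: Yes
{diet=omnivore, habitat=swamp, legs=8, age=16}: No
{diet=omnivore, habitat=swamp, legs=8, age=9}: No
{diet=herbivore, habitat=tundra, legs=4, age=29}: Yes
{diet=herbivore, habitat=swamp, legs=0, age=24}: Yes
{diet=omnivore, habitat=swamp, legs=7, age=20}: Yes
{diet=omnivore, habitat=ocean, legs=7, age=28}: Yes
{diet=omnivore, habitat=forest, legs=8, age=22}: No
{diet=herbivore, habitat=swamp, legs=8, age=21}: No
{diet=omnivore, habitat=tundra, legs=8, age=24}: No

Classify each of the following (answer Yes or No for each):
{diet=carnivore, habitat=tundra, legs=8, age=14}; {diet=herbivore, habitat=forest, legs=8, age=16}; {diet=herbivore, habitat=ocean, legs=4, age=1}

Every 'Yes' example satisfies: legs ≤ 7. None of the 'No' examples do.
{diet=carnivore, habitat=tundra, legs=8, age=14}: No (legs = 8).
{diet=herbivore, habitat=forest, legs=8, age=16}: No (legs = 8).
{diet=herbivore, habitat=ocean, legs=4, age=1}: Yes (legs = 4).

No, No, Yes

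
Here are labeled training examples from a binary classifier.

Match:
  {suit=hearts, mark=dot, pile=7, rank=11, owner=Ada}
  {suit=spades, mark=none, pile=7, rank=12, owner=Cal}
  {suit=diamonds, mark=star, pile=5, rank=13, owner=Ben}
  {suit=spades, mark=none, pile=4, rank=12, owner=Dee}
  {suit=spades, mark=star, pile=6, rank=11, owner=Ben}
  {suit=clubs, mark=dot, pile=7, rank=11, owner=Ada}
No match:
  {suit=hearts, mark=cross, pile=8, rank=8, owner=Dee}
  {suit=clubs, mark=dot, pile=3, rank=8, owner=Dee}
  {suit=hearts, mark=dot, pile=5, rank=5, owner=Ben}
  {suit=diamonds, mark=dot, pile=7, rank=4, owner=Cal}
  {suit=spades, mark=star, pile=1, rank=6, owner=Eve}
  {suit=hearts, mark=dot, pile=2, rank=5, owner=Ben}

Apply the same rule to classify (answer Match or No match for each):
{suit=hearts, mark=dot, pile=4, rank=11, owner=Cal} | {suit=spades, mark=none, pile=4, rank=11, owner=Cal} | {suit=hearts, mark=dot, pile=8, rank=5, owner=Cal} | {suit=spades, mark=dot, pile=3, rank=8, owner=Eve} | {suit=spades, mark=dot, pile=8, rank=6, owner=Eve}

Every 'Match' example satisfies: rank ≥ 11. None of the 'No match' examples do.
{suit=hearts, mark=dot, pile=4, rank=11, owner=Cal}: Match (rank = 11). {suit=spades, mark=none, pile=4, rank=11, owner=Cal}: Match (rank = 11). {suit=hearts, mark=dot, pile=8, rank=5, owner=Cal}: No match (rank = 5). {suit=spades, mark=dot, pile=3, rank=8, owner=Eve}: No match (rank = 8). {suit=spades, mark=dot, pile=8, rank=6, owner=Eve}: No match (rank = 6).

Match, Match, No match, No match, No match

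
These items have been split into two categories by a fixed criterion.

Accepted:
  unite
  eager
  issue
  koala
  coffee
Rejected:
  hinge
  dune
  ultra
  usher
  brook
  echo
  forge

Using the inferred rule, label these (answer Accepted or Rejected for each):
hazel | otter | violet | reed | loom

Rule: has ≥ 3 vowels. This holds for each 'Accepted' example and fails for each 'Rejected' one.

Rejected, Rejected, Accepted, Rejected, Rejected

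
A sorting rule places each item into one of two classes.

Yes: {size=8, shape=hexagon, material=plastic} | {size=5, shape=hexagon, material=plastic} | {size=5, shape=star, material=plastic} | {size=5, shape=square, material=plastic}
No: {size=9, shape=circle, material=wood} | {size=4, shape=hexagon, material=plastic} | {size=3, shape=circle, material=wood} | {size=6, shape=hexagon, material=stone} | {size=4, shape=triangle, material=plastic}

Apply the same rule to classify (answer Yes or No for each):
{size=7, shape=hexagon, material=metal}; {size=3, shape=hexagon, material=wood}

Rule: material is plastic AND size ≥ 5. This holds for each 'Yes' example and fails for each 'No' one.
{size=7, shape=hexagon, material=metal} — material is metal, size = 7, hence No.
{size=3, shape=hexagon, material=wood} — material is wood, size = 3, hence No.

No, No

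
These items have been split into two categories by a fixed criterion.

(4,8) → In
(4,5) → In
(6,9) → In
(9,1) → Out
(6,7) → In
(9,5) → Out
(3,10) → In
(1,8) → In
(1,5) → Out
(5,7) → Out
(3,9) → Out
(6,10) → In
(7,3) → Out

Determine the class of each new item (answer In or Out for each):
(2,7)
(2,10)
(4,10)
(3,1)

In, In, In, Out

The simplest hypothesis consistent with all the labels is: product is even.
(2,7): 2·7 = 14, satisfies this → In. (2,10): 2·10 = 20, satisfies this → In. (4,10): 4·10 = 40, satisfies this → In. (3,1): 3·1 = 3, doesn't match → Out.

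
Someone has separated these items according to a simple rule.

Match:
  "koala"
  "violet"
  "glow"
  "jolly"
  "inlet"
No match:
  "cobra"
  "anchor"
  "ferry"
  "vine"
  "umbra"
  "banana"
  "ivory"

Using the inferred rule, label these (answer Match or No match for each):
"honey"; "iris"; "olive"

'Match' ⟺ contains 'l'.
"honey": no 'l' — does not fit, so No match.
"iris": no 'l' — does not fit, so No match.
"olive": has 'l' — passes, so Match.

No match, No match, Match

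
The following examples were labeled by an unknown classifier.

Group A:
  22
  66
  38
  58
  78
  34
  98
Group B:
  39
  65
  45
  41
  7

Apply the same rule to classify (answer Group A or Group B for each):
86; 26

Group A, Group A

Rule: even. This holds for each 'Group A' example and fails for each 'Group B' one.
Group A: 86, since 86 is even. Group A: 26, since 26 is even.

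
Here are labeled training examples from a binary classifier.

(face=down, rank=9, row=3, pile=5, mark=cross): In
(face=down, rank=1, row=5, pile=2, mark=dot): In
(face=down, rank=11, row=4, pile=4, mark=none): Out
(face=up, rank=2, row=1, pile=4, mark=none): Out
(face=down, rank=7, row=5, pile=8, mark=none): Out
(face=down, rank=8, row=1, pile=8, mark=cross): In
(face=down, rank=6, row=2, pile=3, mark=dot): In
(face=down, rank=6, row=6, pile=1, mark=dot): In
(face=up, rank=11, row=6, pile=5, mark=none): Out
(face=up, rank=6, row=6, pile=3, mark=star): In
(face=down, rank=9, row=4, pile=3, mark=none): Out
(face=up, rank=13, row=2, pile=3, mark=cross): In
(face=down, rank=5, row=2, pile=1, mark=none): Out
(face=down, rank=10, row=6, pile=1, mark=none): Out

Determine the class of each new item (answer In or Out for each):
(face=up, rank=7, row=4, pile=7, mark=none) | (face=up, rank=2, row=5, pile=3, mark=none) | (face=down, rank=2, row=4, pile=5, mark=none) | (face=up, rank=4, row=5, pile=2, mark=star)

Checking candidate rules against both groups, what survives is: mark is not none.

Out, Out, Out, In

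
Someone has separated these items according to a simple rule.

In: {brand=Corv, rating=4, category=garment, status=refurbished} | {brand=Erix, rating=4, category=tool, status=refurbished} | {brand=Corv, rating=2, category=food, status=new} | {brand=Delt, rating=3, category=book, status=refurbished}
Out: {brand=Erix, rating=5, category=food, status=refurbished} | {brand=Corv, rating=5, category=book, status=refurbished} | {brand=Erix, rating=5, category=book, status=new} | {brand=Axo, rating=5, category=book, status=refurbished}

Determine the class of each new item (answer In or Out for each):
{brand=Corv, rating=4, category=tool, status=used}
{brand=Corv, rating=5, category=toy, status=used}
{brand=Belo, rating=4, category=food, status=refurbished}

Rule: rating ≤ 4. This holds for each 'In' example and fails for each 'Out' one.
{brand=Corv, rating=4, category=tool, status=used} — rating = 4, hence In. {brand=Corv, rating=5, category=toy, status=used} — rating = 5, hence Out. {brand=Belo, rating=4, category=food, status=refurbished} — rating = 4, hence In.

In, Out, In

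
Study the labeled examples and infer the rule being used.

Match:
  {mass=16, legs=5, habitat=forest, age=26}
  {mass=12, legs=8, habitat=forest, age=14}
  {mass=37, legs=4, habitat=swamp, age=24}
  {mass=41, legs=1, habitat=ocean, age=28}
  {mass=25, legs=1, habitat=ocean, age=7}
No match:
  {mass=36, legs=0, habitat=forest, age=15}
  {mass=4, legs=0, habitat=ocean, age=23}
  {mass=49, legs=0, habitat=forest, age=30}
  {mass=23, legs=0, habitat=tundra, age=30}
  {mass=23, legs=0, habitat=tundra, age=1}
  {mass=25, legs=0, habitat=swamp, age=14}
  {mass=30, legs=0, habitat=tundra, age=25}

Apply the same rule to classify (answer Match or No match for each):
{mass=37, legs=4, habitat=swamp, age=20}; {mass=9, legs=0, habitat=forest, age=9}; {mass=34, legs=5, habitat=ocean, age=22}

Match, No match, Match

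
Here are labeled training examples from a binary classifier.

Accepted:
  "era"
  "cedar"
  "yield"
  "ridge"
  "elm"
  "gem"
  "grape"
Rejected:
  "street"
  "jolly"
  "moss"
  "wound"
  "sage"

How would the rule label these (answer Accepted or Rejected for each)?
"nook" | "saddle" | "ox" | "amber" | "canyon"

Rejected, Rejected, Rejected, Accepted, Rejected

Every 'Accepted' example satisfies: odd length AND contains 'e'. None of the 'Rejected' examples do.
"nook" → length 4, no 'e' → Rejected.
"saddle" → length 6, has 'e' → Rejected.
"ox" → length 2, no 'e' → Rejected.
"amber" → length 5, has 'e' → Accepted.
"canyon" → length 6, no 'e' → Rejected.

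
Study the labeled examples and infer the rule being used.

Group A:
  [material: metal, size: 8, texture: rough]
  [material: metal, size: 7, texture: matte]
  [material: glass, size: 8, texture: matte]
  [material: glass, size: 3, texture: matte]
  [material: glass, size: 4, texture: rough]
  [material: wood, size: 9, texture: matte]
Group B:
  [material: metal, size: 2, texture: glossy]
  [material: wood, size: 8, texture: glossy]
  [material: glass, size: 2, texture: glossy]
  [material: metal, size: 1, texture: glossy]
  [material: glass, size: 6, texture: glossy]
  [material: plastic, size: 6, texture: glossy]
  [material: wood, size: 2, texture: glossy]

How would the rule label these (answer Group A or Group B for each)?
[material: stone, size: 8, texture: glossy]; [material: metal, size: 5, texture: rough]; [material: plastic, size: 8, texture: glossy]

Group B, Group A, Group B

All 'Group A' examples share one property — texture is not glossy — and every 'Group B' example lacks it.
[material: stone, size: 8, texture: glossy] — texture is glossy, hence Group B.
[material: metal, size: 5, texture: rough] — texture is rough, hence Group A.
[material: plastic, size: 8, texture: glossy] — texture is glossy, hence Group B.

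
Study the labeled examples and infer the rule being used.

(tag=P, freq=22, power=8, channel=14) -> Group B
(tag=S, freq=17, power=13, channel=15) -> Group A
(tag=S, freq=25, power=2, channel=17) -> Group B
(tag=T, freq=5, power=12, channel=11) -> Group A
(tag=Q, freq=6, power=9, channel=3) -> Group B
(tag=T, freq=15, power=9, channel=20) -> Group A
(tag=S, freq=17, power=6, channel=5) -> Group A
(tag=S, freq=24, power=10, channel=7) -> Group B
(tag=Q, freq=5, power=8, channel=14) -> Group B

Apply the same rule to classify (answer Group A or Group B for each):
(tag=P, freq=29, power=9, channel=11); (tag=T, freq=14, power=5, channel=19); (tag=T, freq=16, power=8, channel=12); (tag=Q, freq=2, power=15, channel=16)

The distinguishing property — tag is T OR freq = 17 — holds for all the 'Group A' cases and none of the 'Group B' cases.
(tag=P, freq=29, power=9, channel=11): tag is P, freq = 29 — fails this test, so Group B. (tag=T, freq=14, power=5, channel=19): tag is T, freq = 14 — fits, so Group A. (tag=T, freq=16, power=8, channel=12): tag is T, freq = 16 — fits, so Group A. (tag=Q, freq=2, power=15, channel=16): tag is Q, freq = 2 — fails this test, so Group B.

Group B, Group A, Group A, Group B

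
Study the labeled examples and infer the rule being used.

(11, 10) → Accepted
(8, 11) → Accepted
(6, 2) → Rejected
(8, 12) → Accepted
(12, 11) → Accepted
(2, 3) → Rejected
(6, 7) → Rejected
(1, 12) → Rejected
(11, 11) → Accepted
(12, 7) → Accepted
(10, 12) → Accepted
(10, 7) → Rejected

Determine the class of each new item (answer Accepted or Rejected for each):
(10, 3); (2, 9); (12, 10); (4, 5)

The common property of the 'Accepted' items is: sum ≥ 19. No 'Rejected' item has it.
(10, 3) → 10+3 = 13 → Rejected. (2, 9) → 2+9 = 11 → Rejected. (12, 10) → 12+10 = 22 → Accepted. (4, 5) → 4+5 = 9 → Rejected.

Rejected, Rejected, Accepted, Rejected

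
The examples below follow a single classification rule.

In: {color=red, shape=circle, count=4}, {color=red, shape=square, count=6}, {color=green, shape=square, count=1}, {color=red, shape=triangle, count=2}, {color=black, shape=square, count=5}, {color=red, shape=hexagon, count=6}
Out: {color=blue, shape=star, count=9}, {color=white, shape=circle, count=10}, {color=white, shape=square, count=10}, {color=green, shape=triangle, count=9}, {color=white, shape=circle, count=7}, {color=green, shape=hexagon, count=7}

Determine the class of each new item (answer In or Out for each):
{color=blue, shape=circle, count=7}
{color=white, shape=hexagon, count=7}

Out, Out

The rule appears to be: count ≤ 6.
{color=blue, shape=circle, count=7} — count = 7, hence Out.
{color=white, shape=hexagon, count=7} — count = 7, hence Out.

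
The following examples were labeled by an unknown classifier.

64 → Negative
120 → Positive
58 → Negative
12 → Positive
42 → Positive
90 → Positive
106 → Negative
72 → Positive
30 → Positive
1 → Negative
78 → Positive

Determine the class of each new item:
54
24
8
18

Positive, Positive, Negative, Positive

A rule that fits every label: multiple of 3 — true of each 'Positive' example, false of each 'Negative' one.
54: Positive (54 = 3·18). 24: Positive (24 = 3·8). 8: Negative (8 = 3·2 + 2). 18: Positive (18 = 3·6).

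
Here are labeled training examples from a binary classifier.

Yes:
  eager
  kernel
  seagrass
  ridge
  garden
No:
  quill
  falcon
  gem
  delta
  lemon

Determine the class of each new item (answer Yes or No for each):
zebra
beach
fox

Yes, No, No

'Yes' ⟺ contains 'r'.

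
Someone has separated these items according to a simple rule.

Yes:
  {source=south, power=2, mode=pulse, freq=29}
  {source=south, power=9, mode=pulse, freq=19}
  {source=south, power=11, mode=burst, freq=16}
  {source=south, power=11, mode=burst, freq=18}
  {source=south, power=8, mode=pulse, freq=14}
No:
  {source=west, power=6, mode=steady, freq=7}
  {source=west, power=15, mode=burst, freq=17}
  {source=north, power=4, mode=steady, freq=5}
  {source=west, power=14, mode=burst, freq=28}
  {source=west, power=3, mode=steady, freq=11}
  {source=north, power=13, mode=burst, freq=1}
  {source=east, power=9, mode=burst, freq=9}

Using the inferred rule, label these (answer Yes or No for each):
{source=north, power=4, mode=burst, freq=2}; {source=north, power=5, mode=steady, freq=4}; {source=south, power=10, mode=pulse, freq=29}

No, No, Yes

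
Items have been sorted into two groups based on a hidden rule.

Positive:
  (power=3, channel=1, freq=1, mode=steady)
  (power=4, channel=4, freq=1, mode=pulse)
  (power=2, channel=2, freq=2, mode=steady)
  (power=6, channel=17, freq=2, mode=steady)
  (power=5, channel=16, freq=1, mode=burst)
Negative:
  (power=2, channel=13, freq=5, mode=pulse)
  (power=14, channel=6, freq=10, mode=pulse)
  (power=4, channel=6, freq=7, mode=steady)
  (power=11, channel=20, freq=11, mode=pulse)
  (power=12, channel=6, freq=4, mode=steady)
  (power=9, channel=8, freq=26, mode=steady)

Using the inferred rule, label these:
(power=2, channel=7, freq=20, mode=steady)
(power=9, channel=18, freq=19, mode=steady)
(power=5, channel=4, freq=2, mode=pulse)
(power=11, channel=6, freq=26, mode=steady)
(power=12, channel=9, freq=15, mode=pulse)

The distinguishing property — freq ≤ 2 — holds for all the 'Positive' cases and none of the 'Negative' cases.
(power=2, channel=7, freq=20, mode=steady): freq = 20, does not fit → Negative.
(power=9, channel=18, freq=19, mode=steady): freq = 19, does not fit → Negative.
(power=5, channel=4, freq=2, mode=pulse): freq = 2, meets the rule → Positive.
(power=11, channel=6, freq=26, mode=steady): freq = 26, does not fit → Negative.
(power=12, channel=9, freq=15, mode=pulse): freq = 15, does not fit → Negative.

Negative, Negative, Positive, Negative, Negative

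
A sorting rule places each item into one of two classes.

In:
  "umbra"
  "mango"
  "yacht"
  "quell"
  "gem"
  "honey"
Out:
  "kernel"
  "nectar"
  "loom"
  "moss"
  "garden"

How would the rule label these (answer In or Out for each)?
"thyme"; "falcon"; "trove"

In, Out, In

'In' ⟺ odd length.
"thyme": length 5 — has this property, so In.
"falcon": length 6 — does not pass, so Out.
"trove": length 5 — has this property, so In.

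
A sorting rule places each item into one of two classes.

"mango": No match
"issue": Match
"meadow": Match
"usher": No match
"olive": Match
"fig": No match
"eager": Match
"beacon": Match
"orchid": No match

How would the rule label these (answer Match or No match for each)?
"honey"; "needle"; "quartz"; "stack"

A rule that fits every label: has ≥ 3 vowels — true of each 'Match' example, false of each 'No match' one.
"honey": 2 vowels — doesn't qualify, so No match.
"needle": 3 vowels — has this property, so Match.
"quartz": 2 vowels — doesn't qualify, so No match.
"stack": 1 vowel — doesn't qualify, so No match.

No match, Match, No match, No match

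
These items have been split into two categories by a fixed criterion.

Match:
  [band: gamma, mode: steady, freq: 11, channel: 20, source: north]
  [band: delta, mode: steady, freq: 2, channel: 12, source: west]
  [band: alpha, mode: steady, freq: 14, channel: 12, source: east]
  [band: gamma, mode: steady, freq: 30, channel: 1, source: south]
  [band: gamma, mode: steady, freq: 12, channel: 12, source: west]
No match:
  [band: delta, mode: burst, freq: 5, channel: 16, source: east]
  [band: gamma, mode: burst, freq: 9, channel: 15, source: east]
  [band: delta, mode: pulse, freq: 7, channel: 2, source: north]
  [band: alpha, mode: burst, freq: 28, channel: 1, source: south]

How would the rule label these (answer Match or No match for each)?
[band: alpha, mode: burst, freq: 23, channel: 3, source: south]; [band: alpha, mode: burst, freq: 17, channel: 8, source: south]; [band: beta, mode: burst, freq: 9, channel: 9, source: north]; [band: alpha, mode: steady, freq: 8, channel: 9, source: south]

No match, No match, No match, Match

The pattern is that an item is 'Match' exactly when: mode is steady.
[band: alpha, mode: burst, freq: 23, channel: 3, source: south] — mode is burst, hence No match.
[band: alpha, mode: burst, freq: 17, channel: 8, source: south] — mode is burst, hence No match.
[band: beta, mode: burst, freq: 9, channel: 9, source: north] — mode is burst, hence No match.
[band: alpha, mode: steady, freq: 8, channel: 9, source: south] — mode is steady, hence Match.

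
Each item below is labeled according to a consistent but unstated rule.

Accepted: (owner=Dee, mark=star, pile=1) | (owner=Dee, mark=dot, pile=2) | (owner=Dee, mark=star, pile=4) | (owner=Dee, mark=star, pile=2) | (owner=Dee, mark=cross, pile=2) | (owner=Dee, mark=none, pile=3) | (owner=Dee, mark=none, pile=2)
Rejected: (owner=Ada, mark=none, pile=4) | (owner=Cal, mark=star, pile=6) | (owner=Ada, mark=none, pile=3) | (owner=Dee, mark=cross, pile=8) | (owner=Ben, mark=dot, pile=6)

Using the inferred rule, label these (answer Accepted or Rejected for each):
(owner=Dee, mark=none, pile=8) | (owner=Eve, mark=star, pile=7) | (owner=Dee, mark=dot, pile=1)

All 'Accepted' examples share one property — owner is Dee AND pile ≤ 4 — and every 'Rejected' example lacks it.
(owner=Dee, mark=none, pile=8): owner is Dee, pile = 8, fails this test → Rejected. (owner=Eve, mark=star, pile=7): owner is Eve, pile = 7, fails this test → Rejected. (owner=Dee, mark=dot, pile=1): owner is Dee, pile = 1, qualifies → Accepted.

Rejected, Rejected, Accepted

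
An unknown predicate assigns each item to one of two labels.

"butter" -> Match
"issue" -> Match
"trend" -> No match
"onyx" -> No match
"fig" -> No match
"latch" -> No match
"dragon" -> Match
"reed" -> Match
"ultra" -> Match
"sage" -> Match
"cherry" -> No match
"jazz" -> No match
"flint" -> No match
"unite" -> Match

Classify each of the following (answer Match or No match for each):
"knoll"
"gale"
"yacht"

The rule appears to be: has ≥ 2 vowels.
"knoll": No match (1 vowel). "gale": Match (2 vowels). "yacht": No match (1 vowel).

No match, Match, No match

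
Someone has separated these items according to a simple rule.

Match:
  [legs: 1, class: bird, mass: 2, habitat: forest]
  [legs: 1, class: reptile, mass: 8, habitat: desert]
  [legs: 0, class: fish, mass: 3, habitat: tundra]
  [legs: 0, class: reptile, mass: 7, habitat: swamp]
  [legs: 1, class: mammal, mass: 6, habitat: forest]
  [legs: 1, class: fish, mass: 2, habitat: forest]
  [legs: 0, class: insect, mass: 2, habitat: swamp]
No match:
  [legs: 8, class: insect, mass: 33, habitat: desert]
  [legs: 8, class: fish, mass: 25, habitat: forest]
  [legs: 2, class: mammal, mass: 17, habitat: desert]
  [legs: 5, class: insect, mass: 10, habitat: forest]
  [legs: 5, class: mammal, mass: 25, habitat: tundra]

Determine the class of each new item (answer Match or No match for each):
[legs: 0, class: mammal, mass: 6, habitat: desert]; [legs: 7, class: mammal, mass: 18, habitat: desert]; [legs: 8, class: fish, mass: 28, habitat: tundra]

Match, No match, No match

Every 'Match' example satisfies: legs ≤ 1. None of the 'No match' examples do.
[legs: 0, class: mammal, mass: 6, habitat: desert]: legs = 0 — has this property, so Match. [legs: 7, class: mammal, mass: 18, habitat: desert]: legs = 7 — fails the rule, so No match. [legs: 8, class: fish, mass: 28, habitat: tundra]: legs = 8 — fails the rule, so No match.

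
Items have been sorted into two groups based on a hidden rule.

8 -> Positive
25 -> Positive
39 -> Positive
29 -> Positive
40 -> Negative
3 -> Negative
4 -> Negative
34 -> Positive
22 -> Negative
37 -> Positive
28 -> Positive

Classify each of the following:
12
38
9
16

The distinguishing property — digit sum ≥ 5 — holds for all the 'Positive' cases and none of the 'Negative' cases.
Negative: 12, since digit sum 1+2 = 3. Positive: 38, since digit sum 3+8 = 11. Positive: 9, since digit sum 9. Positive: 16, since digit sum 1+6 = 7.

Negative, Positive, Positive, Positive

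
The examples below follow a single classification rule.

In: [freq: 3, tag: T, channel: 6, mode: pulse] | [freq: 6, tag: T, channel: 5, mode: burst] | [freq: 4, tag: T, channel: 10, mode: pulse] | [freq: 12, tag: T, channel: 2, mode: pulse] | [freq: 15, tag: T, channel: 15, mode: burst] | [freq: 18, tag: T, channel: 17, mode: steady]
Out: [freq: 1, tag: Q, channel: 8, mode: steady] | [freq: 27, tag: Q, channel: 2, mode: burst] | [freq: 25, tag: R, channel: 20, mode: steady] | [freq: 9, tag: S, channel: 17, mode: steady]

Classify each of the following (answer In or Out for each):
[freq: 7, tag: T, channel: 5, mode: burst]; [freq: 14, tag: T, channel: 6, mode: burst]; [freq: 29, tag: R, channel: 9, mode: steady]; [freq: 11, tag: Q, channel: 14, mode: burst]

'In' ⟺ tag is T.
[freq: 7, tag: T, channel: 5, mode: burst] → tag is T → In.
[freq: 14, tag: T, channel: 6, mode: burst] → tag is T → In.
[freq: 29, tag: R, channel: 9, mode: steady] → tag is R → Out.
[freq: 11, tag: Q, channel: 14, mode: burst] → tag is Q → Out.

In, In, Out, Out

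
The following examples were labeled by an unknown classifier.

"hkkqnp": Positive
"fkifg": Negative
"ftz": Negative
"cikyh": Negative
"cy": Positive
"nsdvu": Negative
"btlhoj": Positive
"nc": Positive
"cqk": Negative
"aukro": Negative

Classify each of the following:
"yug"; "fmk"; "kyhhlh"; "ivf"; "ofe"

The common property of the 'Positive' items is: even length. No 'Negative' item has it.
"yug" → length 3 → Negative.
"fmk" → length 3 → Negative.
"kyhhlh" → length 6 → Positive.
"ivf" → length 3 → Negative.
"ofe" → length 3 → Negative.

Negative, Negative, Positive, Negative, Negative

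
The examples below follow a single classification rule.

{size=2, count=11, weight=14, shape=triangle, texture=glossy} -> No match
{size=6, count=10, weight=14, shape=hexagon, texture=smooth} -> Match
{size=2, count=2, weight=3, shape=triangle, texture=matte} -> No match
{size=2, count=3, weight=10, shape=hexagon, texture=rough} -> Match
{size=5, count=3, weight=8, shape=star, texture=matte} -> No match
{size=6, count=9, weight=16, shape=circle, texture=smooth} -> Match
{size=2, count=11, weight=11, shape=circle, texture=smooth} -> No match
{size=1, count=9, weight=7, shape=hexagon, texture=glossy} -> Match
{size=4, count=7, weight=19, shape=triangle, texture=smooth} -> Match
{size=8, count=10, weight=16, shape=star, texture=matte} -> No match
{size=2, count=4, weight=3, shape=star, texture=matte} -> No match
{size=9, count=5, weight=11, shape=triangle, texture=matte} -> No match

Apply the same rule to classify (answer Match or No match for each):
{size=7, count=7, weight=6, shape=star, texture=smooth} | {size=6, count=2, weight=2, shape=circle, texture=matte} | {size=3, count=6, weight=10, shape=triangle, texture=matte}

Match, No match, No match

'Match' ⟺ texture is not matte AND count ≤ 10.
{size=7, count=7, weight=6, shape=star, texture=smooth} — texture is smooth, count = 7, hence Match.
{size=6, count=2, weight=2, shape=circle, texture=matte} — texture is matte, count = 2, hence No match.
{size=3, count=6, weight=10, shape=triangle, texture=matte} — texture is matte, count = 6, hence No match.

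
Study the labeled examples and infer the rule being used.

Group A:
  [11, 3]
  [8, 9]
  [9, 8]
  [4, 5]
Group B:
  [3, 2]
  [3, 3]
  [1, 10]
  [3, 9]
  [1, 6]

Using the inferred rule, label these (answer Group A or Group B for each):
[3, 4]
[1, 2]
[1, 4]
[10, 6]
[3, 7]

Group B, Group B, Group B, Group A, Group B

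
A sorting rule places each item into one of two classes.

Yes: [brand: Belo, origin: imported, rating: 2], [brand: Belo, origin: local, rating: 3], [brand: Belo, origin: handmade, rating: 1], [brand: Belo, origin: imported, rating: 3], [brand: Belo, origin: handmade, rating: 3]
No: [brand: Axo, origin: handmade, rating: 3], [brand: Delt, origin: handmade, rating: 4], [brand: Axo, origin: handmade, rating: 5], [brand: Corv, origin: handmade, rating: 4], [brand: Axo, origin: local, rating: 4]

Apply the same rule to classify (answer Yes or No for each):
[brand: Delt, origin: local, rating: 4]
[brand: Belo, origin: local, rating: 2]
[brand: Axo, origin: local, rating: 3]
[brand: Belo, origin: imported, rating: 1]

No, Yes, No, Yes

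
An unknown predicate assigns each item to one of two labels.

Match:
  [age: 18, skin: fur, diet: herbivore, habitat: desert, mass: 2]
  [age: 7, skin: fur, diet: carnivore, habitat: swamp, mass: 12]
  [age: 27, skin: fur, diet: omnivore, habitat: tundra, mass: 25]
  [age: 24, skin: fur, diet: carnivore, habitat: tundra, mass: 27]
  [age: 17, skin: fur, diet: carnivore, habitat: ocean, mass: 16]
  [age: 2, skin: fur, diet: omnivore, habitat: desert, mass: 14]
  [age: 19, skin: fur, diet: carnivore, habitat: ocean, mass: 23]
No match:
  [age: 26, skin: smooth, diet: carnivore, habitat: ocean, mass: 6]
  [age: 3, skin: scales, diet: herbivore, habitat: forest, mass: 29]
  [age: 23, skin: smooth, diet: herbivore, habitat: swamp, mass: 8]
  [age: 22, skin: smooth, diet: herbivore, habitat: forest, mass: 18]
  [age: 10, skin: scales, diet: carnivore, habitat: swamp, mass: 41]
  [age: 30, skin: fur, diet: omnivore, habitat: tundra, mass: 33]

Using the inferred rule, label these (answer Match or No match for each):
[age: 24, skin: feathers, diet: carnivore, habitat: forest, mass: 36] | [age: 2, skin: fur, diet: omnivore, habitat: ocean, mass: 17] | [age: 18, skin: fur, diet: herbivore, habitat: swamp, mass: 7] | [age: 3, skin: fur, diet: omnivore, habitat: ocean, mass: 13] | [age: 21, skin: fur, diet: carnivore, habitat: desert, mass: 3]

No match, Match, Match, Match, Match

The distinguishing property — skin is fur AND age ≤ 27 — holds for all the 'Match' cases and none of the 'No match' cases.
[age: 24, skin: feathers, diet: carnivore, habitat: forest, mass: 36]: No match (skin is feathers, age = 24). [age: 2, skin: fur, diet: omnivore, habitat: ocean, mass: 17]: Match (skin is fur, age = 2). [age: 18, skin: fur, diet: herbivore, habitat: swamp, mass: 7]: Match (skin is fur, age = 18). [age: 3, skin: fur, diet: omnivore, habitat: ocean, mass: 13]: Match (skin is fur, age = 3). [age: 21, skin: fur, diet: carnivore, habitat: desert, mass: 3]: Match (skin is fur, age = 21).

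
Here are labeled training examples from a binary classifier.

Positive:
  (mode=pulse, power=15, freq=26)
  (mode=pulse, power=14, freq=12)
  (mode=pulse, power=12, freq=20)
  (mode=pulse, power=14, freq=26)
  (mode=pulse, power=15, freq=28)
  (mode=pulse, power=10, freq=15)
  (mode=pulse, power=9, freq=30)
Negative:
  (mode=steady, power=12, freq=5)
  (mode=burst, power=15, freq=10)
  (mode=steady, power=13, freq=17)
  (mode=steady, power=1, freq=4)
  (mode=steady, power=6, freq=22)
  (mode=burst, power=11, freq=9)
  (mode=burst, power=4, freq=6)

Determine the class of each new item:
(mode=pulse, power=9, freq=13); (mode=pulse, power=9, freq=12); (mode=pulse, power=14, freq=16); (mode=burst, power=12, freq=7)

Positive, Positive, Positive, Negative

Every 'Positive' example satisfies: mode is pulse. None of the 'Negative' examples do.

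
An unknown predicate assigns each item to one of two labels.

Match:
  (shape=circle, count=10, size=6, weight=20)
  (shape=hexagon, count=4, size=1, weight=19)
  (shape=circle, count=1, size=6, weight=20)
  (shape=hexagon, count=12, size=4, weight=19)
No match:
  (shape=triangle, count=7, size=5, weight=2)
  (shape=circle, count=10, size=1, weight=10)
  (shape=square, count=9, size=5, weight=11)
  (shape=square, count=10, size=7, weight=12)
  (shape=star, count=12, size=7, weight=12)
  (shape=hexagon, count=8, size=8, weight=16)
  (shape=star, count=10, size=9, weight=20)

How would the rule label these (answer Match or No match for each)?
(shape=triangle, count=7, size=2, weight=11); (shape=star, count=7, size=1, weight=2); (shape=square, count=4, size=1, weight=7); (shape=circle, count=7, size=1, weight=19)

One predicate separates the groups cleanly: weight ≥ 12 AND size ≤ 6.
(shape=triangle, count=7, size=2, weight=11): weight = 11, size = 2, doesn't match → No match.
(shape=star, count=7, size=1, weight=2): weight = 2, size = 1, doesn't match → No match.
(shape=square, count=4, size=1, weight=7): weight = 7, size = 1, doesn't match → No match.
(shape=circle, count=7, size=1, weight=19): weight = 19, size = 1, satisfies this → Match.

No match, No match, No match, Match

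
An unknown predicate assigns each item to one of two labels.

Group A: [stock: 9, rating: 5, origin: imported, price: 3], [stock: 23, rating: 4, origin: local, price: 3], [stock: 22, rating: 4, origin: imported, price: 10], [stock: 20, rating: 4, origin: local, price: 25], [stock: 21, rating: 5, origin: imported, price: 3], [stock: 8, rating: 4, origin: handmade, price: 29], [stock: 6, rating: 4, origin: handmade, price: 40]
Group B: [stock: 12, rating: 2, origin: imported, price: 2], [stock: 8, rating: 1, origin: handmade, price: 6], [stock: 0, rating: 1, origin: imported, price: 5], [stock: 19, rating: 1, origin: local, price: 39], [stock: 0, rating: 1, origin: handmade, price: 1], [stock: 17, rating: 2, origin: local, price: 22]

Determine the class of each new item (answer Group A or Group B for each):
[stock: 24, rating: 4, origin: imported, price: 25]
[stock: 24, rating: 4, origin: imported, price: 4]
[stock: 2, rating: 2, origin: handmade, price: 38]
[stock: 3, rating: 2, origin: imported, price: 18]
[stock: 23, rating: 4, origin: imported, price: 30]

'Group A' ⟺ rating ≥ 4.
[stock: 24, rating: 4, origin: imported, price: 25] — rating = 4, hence Group A. [stock: 24, rating: 4, origin: imported, price: 4] — rating = 4, hence Group A. [stock: 2, rating: 2, origin: handmade, price: 38] — rating = 2, hence Group B. [stock: 3, rating: 2, origin: imported, price: 18] — rating = 2, hence Group B. [stock: 23, rating: 4, origin: imported, price: 30] — rating = 4, hence Group A.

Group A, Group A, Group B, Group B, Group A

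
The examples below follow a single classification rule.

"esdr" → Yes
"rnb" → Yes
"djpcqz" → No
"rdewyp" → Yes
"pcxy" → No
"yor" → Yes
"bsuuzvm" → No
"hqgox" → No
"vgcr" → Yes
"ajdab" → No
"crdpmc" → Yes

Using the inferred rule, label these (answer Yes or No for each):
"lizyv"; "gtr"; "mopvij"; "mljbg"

No, Yes, No, No

The classifier is using: contains 'r'.
"lizyv" — no 'r', hence No. "gtr" — has 'r', hence Yes. "mopvij" — no 'r', hence No. "mljbg" — no 'r', hence No.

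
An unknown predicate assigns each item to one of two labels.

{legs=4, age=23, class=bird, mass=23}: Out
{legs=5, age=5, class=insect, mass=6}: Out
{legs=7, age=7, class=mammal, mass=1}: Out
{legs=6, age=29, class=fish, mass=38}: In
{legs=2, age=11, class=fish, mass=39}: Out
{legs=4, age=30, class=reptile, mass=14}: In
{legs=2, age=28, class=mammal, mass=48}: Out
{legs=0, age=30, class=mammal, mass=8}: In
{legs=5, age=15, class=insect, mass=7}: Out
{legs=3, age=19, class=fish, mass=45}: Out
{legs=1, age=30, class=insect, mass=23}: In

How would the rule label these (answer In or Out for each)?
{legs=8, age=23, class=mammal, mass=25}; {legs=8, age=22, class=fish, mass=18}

The distinguishing property — age ≥ 29 — holds for all the 'In' cases and none of the 'Out' cases.

Out, Out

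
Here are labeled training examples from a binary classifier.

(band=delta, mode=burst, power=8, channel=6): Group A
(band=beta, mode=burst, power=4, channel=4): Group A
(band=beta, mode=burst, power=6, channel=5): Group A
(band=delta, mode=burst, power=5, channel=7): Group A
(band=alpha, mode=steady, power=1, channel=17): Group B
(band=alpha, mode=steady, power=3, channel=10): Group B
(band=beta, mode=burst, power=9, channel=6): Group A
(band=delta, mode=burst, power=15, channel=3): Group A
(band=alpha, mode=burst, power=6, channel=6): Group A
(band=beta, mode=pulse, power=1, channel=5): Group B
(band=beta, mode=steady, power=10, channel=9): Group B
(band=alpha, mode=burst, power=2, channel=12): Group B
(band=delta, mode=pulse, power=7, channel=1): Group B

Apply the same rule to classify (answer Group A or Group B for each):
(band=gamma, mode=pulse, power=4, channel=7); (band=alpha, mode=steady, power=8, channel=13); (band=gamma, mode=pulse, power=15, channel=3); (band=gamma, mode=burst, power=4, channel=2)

Group B, Group B, Group B, Group A

The rule appears to be: mode is burst AND power ≥ 3.
Group B: (band=gamma, mode=pulse, power=4, channel=7), since mode is pulse, power = 4. Group B: (band=alpha, mode=steady, power=8, channel=13), since mode is steady, power = 8. Group B: (band=gamma, mode=pulse, power=15, channel=3), since mode is pulse, power = 15. Group A: (band=gamma, mode=burst, power=4, channel=2), since mode is burst, power = 4.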